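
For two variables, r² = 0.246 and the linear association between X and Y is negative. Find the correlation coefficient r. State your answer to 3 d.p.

-0.496

|r| = √0.246 = 0.496
The association is negative, so r = −0.496.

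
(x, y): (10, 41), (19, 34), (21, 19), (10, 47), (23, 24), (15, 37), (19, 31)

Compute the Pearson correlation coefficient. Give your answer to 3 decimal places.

n = 7, Σx = 117, Σy = 233, Σx² = 2117, Σy² = 8313, Σxy = 3621
nΣxy − ΣxΣy = 25347 − 27261 = -1914
nΣx² − (Σx)² = 14819 − 13689 = 1130; nΣy² − (Σy)² = 58191 − 54289 = 3902
r = -1914 / √(1130 × 3902) = -1914 / 2099.8238 ≈ -0.912

-0.912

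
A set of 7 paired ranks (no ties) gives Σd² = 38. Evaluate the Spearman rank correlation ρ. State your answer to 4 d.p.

ρ = 1 − 6Σd² / [n(n²−1)] = 1 − 6×38 / (7×48)
  = 1 − 228/336 = 1 − 0.67857 ≈ 0.3214

0.3214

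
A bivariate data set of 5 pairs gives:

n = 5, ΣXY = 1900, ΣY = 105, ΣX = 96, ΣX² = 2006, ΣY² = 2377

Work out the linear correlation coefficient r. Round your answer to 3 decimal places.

r = (nΣXY − ΣXΣY) / √[(nΣX² − (ΣX)²)(nΣY² − (ΣY)²)]
Numerator: 5×1900 − 96×105 = -580
Denominator: √[(10030 − 9216)(11885 − 11025)] = √[814 × 860] = 836.6839
r = -580 / 836.6839 ≈ -0.693

-0.693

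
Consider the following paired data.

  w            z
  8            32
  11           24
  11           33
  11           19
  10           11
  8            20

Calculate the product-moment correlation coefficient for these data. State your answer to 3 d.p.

-0.078

n = 6, Σw = 59, Σz = 139, Σw² = 591, Σz² = 3571, Σwz = 1362
nΣwz − ΣwΣz = 8172 − 8201 = -29
nΣw² − (Σw)² = 3546 − 3481 = 65; nΣz² − (Σz)² = 21426 − 19321 = 2105
r = -29 / √(65 × 2105) = -29 / 369.8986 ≈ -0.078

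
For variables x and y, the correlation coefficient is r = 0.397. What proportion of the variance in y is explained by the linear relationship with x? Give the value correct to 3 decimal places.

r² = (0.397)² = 0.158

0.158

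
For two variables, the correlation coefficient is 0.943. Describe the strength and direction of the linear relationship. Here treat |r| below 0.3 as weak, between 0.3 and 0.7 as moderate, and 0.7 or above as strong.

r = 0.943 > 0 so the relationship is positive.
|r| = 0.943, which falls in the strong range.

strong positive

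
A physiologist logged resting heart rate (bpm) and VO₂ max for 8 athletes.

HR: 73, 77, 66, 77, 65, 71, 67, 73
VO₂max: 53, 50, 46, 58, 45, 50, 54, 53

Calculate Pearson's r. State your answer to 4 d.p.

0.6532

n = 8, Σx = 569, Σy = 409, Σx² = 40627, Σy² = 21039, Σxy = 29183
nΣxy − ΣxΣy = 233464 − 232721 = 743
nΣx² − (Σx)² = 325016 − 323761 = 1255; nΣy² − (Σy)² = 168312 − 167281 = 1031
r = 743 / √(1255 × 1031) = 743 / 1137.4995 ≈ 0.6532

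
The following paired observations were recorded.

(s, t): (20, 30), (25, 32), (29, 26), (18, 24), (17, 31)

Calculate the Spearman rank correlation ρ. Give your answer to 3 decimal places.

0.000

Rank s: 3, 4, 5, 2, 1
Rank t: 3, 5, 2, 1, 4
d = rank(s) − rank(t): 0, -1, 3, 1, -3; Σd² = 20
ρ = 1 − 6Σd² / [n(n²−1)] = 1 − 6×20 / (5×24) = 1 − 120/120 ≈ 0.000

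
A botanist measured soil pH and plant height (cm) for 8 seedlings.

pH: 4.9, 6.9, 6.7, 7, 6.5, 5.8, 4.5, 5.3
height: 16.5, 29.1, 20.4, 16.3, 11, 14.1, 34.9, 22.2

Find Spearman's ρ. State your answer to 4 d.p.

-0.2857

Rank pH: 2, 7, 6, 8, 5, 4, 1, 3
Rank height: 4, 7, 5, 3, 1, 2, 8, 6
d = rank(pH) − rank(height): -2, 0, 1, 5, 4, 2, -7, -3; Σd² = 108
ρ = 1 − 6Σd² / [n(n²−1)] = 1 − 6×108 / (8×63) = 1 − 648/504 ≈ -0.2857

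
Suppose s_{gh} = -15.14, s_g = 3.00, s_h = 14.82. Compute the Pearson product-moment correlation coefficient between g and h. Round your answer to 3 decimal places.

-0.341

r = Cov(g,h) / (s_g · s_h) = -15.14 / (3.00 × 14.82)
  = -15.14 / 44.4600 ≈ -0.341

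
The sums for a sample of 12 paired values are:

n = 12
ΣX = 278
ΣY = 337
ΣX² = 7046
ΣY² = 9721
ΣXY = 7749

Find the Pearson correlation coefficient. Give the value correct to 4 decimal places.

r = (nΣXY − ΣXΣY) / √[(nΣX² − (ΣX)²)(nΣY² − (ΣY)²)]
Numerator: 12×7749 − 278×337 = -698
Denominator: √[(84552 − 77284)(116652 − 113569)] = √[7268 × 3083] = 4733.6291
r = -698 / 4733.6291 ≈ -0.1475

-0.1475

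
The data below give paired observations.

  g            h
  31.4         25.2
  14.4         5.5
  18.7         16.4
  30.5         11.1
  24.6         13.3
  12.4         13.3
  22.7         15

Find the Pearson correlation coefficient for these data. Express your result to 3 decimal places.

n = 7, Σg = 154.7, Σh = 99.8, Σg² = 3747.47, Σh² = 1636.24, Σgh = 2348.31
nΣgh − ΣgΣh = 16438.17 − 15439.06 = 999.11
nΣg² − (Σg)² = 26232.29 − 23932.09 = 2300.2; nΣh² − (Σh)² = 11453.68 − 9960.04 = 1493.64
r = 999.11 / √(2300.2 × 1493.64) = 999.11 / 1853.5562 ≈ 0.539

0.539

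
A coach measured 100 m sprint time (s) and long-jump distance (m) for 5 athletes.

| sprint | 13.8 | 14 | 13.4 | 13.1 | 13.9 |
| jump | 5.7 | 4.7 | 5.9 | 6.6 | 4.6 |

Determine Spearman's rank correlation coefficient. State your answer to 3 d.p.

Rank sprint: 3, 5, 2, 1, 4
Rank jump: 3, 2, 4, 5, 1
d = rank(sprint) − rank(jump): 0, 3, -2, -4, 3; Σd² = 38
ρ = 1 − 6Σd² / [n(n²−1)] = 1 − 6×38 / (5×24) = 1 − 228/120 ≈ -0.900

-0.900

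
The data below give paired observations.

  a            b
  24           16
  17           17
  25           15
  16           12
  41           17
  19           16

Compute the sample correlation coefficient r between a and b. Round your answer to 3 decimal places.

n = 6, Σa = 142, Σb = 93, Σa² = 3788, Σb² = 1459, Σab = 2241
nΣab − ΣaΣb = 13446 − 13206 = 240
nΣa² − (Σa)² = 22728 − 20164 = 2564; nΣb² − (Σb)² = 8754 − 8649 = 105
r = 240 / √(2564 × 105) = 240 / 518.8641 ≈ 0.463

0.463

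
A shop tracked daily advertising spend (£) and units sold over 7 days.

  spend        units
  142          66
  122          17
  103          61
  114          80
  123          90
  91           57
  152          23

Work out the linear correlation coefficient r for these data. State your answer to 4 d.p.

-0.3098

n = 7, Σx = 847, Σy = 394, Σx² = 105167, Σy² = 26644, Σxy = 46602
nΣxy − ΣxΣy = 326214 − 333718 = -7504
nΣx² − (Σx)² = 736169 − 717409 = 18760; nΣy² − (Σy)² = 186508 − 155236 = 31272
r = -7504 / √(18760 × 31272) = -7504 / 24221.1214 ≈ -0.3098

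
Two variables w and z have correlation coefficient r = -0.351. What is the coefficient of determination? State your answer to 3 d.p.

r² = (-0.351)² = 0.123

0.123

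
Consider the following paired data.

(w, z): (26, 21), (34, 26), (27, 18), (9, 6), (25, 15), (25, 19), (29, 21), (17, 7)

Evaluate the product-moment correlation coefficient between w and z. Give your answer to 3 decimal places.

0.946

n = 8, Σw = 192, Σz = 133, Σw² = 5022, Σz² = 2553, Σwz = 3548
nΣwz − ΣwΣz = 28384 − 25536 = 2848
nΣw² − (Σw)² = 40176 − 36864 = 3312; nΣz² − (Σz)² = 20424 − 17689 = 2735
r = 2848 / √(3312 × 2735) = 2848 / 3009.7043 ≈ 0.946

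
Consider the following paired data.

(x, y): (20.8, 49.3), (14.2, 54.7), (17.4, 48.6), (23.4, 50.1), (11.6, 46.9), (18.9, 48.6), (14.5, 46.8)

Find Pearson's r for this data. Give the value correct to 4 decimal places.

n = 7, Σx = 120.8, Σy = 345, Σx² = 2186.62, Σy² = 17046.36, Σxy = 5961.34
nΣxy − ΣxΣy = 41729.38 − 41676 = 53.38
nΣx² − (Σx)² = 15306.34 − 14592.64 = 713.7; nΣy² − (Σy)² = 119324.52 − 119025 = 299.52
r = 53.38 / √(713.7 × 299.52) = 53.38 / 462.3499 ≈ 0.1155

0.1155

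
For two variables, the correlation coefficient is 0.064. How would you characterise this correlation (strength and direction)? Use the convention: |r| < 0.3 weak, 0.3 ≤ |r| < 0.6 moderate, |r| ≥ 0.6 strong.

weak positive

r = 0.064 > 0 so the relationship is positive.
|r| = 0.064, which falls in the weak range.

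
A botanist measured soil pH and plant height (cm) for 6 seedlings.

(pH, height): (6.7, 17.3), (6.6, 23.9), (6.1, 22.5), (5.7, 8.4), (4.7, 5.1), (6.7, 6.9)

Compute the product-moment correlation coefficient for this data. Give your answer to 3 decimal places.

0.534

n = 6, Σx = 36.5, Σy = 84.1, Σx² = 225.13, Σy² = 1520.93, Σxy = 528.98
nΣxy − ΣxΣy = 3173.88 − 3069.65 = 104.23
nΣx² − (Σx)² = 1350.78 − 1332.25 = 18.53; nΣy² − (Σy)² = 9125.58 − 7072.81 = 2052.77
r = 104.23 / √(18.53 × 2052.77) = 104.23 / 195.0329 ≈ 0.534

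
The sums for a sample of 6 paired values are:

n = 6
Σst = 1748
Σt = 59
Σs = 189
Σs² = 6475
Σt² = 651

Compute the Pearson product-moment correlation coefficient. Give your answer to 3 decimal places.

-0.575

r = (nΣst − ΣsΣt) / √[(nΣs² − (Σs)²)(nΣt² − (Σt)²)]
Numerator: 6×1748 − 189×59 = -663
Denominator: √[(38850 − 35721)(3906 − 3481)] = √[3129 × 425] = 1153.1804
r = -663 / 1153.1804 ≈ -0.575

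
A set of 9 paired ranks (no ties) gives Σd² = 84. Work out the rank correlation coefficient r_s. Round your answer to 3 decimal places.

0.300

ρ = 1 − 6Σd² / [n(n²−1)] = 1 − 6×84 / (9×80)
  = 1 − 504/720 = 1 − 0.7000 ≈ 0.300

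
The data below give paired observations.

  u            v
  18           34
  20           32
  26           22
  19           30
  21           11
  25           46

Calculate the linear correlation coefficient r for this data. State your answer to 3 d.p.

n = 6, Σu = 129, Σv = 175, Σu² = 2827, Σv² = 5801, Σuv = 3775
nΣuv − ΣuΣv = 22650 − 22575 = 75
nΣu² − (Σu)² = 16962 − 16641 = 321; nΣv² − (Σv)² = 34806 − 30625 = 4181
r = 75 / √(321 × 4181) = 75 / 1158.4908 ≈ 0.065

0.065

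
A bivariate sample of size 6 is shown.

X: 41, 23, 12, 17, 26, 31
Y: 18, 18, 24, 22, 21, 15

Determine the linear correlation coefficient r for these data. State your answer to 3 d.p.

n = 6, ΣX = 150, ΣY = 118, ΣX² = 4280, ΣY² = 2374, ΣXY = 2825
nΣXY − ΣXΣY = 16950 − 17700 = -750
nΣX² − (ΣX)² = 25680 − 22500 = 3180; nΣY² − (ΣY)² = 14244 − 13924 = 320
r = -750 / √(3180 × 320) = -750 / 1008.7616 ≈ -0.743

-0.743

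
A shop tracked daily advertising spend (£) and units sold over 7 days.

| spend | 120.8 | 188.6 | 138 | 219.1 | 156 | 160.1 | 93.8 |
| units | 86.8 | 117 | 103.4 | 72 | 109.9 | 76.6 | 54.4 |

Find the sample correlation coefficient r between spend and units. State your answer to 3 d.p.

n = 7, Σx = 1076.4, Σy = 620.1, Σx² = 175977.86, Σy² = 58003.73, Σxy = 97106.82
nΣxy − ΣxΣy = 679747.74 − 667475.64 = 12272.1
nΣx² − (Σx)² = 1231845.02 − 1158636.96 = 73208.06; nΣy² − (Σy)² = 406026.11 − 384524.01 = 21502.1
r = 12272.1 / √(73208.06 × 21502.1) = 12272.1 / 39675.2697 ≈ 0.309

0.309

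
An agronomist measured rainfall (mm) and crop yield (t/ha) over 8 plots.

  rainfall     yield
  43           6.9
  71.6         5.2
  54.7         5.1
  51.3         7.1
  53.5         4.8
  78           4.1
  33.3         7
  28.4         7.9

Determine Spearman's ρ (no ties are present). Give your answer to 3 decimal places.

Rank rainfall: 3, 7, 6, 4, 5, 8, 2, 1
Rank yield: 5, 4, 3, 7, 2, 1, 6, 8
d = rank(rainfall) − rank(yield): -2, 3, 3, -3, 3, 7, -4, -7; Σd² = 154
ρ = 1 − 6Σd² / [n(n²−1)] = 1 − 6×154 / (8×63) = 1 − 924/504 ≈ -0.833

-0.833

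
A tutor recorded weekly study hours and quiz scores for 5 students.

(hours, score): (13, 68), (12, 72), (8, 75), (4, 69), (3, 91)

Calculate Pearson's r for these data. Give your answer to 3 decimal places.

n = 5, Σx = 40, Σy = 375, Σx² = 402, Σy² = 28475, Σxy = 2897
nΣxy − ΣxΣy = 14485 − 15000 = -515
nΣx² − (Σx)² = 2010 − 1600 = 410; nΣy² − (Σy)² = 142375 − 140625 = 1750
r = -515 / √(410 × 1750) = -515 / 847.0537 ≈ -0.608

-0.608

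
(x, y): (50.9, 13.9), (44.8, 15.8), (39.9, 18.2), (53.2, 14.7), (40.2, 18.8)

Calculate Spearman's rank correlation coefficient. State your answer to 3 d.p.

-0.800

Rank x: 4, 3, 1, 5, 2
Rank y: 1, 3, 4, 2, 5
d = rank(x) − rank(y): 3, 0, -3, 3, -3; Σd² = 36
ρ = 1 − 6Σd² / [n(n²−1)] = 1 − 6×36 / (5×24) = 1 − 216/120 ≈ -0.800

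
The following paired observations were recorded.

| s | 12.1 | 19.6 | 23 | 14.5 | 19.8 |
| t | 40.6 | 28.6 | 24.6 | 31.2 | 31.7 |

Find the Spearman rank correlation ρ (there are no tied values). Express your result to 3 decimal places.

Rank s: 1, 3, 5, 2, 4
Rank t: 5, 2, 1, 3, 4
d = rank(s) − rank(t): -4, 1, 4, -1, 0; Σd² = 34
ρ = 1 − 6Σd² / [n(n²−1)] = 1 − 6×34 / (5×24) = 1 − 204/120 ≈ -0.700

-0.700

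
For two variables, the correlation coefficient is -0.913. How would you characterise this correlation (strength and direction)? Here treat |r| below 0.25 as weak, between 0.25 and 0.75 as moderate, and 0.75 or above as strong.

strong negative

r = -0.913 < 0 so the relationship is negative.
|r| = 0.913, which falls in the strong range.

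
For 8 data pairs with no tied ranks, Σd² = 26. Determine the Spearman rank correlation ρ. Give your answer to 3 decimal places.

0.690

ρ = 1 − 6Σd² / [n(n²−1)] = 1 − 6×26 / (8×63)
  = 1 − 156/504 = 1 − 0.3095 ≈ 0.690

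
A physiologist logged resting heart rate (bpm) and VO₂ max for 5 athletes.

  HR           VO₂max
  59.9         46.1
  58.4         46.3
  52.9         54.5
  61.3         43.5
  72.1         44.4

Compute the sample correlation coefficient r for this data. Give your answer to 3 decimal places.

-0.716

n = 5, Σx = 304.6, Σy = 234.8, Σx² = 18753.08, Σy² = 11102.76, Σxy = 14216.15
nΣxy − ΣxΣy = 71080.75 − 71520.08 = -439.33
nΣx² − (Σx)² = 93765.4 − 92781.16 = 984.24; nΣy² − (Σy)² = 55513.8 − 55131.04 = 382.76
r = -439.33 / √(984.24 × 382.76) = -439.33 / 613.7815 ≈ -0.716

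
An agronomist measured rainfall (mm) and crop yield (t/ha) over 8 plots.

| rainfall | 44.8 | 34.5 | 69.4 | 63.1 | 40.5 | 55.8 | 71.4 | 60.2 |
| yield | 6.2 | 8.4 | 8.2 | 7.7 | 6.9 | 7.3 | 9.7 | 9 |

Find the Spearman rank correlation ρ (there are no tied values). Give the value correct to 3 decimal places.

Rank rainfall: 3, 1, 7, 6, 2, 4, 8, 5
Rank yield: 1, 6, 5, 4, 2, 3, 8, 7
d = rank(rainfall) − rank(yield): 2, -5, 2, 2, 0, 1, 0, -2; Σd² = 42
ρ = 1 − 6Σd² / [n(n²−1)] = 1 − 6×42 / (8×63) = 1 − 252/504 ≈ 0.500

0.500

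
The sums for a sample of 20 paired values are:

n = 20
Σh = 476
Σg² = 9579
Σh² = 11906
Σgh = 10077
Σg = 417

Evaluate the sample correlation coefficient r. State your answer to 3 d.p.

r = (nΣgh − ΣgΣh) / √[(nΣg² − (Σg)²)(nΣh² − (Σh)²)]
Numerator: 20×10077 − 417×476 = 3048
Denominator: √[(191580 − 173889)(238120 − 226576)] = √[17691 × 11544] = 14290.7279
r = 3048 / 14290.7279 ≈ 0.213

0.213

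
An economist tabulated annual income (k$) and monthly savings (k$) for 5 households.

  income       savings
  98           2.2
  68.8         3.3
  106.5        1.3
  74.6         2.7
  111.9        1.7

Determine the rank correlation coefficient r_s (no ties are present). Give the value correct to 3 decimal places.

Rank income: 3, 1, 4, 2, 5
Rank savings: 3, 5, 1, 4, 2
d = rank(income) − rank(savings): 0, -4, 3, -2, 3; Σd² = 38
ρ = 1 − 6Σd² / [n(n²−1)] = 1 − 6×38 / (5×24) = 1 − 228/120 ≈ -0.900

-0.900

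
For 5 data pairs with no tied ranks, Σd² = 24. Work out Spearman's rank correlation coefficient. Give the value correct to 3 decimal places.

ρ = 1 − 6Σd² / [n(n²−1)] = 1 − 6×24 / (5×24)
  = 1 − 144/120 = 1 − 1.2000 ≈ -0.200

-0.200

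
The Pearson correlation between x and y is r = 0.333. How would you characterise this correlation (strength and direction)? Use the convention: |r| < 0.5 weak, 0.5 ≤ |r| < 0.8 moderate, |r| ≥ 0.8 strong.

weak positive

r = 0.333 > 0 so the relationship is positive.
|r| = 0.333, which falls in the weak range.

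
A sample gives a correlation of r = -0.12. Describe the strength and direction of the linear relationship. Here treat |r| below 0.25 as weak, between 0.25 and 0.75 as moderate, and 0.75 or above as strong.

r = -0.12 < 0 so the relationship is negative.
|r| = 0.12, which falls in the weak range.

weak negative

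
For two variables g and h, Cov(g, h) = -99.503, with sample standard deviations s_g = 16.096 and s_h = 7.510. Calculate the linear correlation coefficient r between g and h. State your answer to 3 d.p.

-0.823

r = Cov(g,h) / (s_g · s_h) = -99.503 / (16.096 × 7.510)
  = -99.503 / 120.8810 ≈ -0.823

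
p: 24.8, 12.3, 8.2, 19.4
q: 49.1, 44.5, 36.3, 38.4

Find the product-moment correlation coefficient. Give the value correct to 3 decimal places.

0.661

n = 4, Σp = 64.7, Σq = 168.3, Σp² = 1209.93, Σq² = 7183.31, Σpq = 2807.65
nΣpq − ΣpΣq = 11230.6 − 10889.01 = 341.59
nΣp² − (Σp)² = 4839.72 − 4186.09 = 653.63; nΣq² − (Σq)² = 28733.24 − 28324.89 = 408.35
r = 341.59 / √(653.63 × 408.35) = 341.59 / 516.6331 ≈ 0.661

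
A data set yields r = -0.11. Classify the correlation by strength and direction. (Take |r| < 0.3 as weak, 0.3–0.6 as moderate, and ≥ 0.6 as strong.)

weak negative

r = -0.11 < 0 so the relationship is negative.
|r| = 0.11, which falls in the weak range.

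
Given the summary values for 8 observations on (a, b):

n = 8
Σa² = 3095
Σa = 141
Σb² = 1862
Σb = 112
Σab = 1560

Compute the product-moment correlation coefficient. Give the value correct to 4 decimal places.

-0.9777

r = (nΣab − ΣaΣb) / √[(nΣa² − (Σa)²)(nΣb² − (Σb)²)]
Numerator: 8×1560 − 141×112 = -3312
Denominator: √[(24760 − 19881)(14896 − 12544)] = √[4879 × 2352] = 3387.5372
r = -3312 / 3387.5372 ≈ -0.9777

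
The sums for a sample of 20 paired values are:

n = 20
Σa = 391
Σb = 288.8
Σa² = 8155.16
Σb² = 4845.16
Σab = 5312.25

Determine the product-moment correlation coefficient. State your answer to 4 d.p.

-0.5683

r = (nΣab − ΣaΣb) / √[(nΣa² − (Σa)²)(nΣb² − (Σb)²)]
Numerator: 20×5312.25 − 391×288.8 = -6675.8
Denominator: √[(163103.2 − 152881)(96903.2 − 83405.44)] = √[10222.2 × 13497.76] = 11746.3527
r = -6675.8 / 11746.3527 ≈ -0.5683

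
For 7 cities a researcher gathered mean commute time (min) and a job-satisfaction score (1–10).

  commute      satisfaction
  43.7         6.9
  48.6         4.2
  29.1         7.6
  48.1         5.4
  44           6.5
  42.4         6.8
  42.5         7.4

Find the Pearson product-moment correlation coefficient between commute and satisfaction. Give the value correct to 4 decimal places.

n = 7, Σx = 298.4, Σy = 44.8, Σx² = 12972.08, Σy² = 295.42, Σxy = 1875.37
nΣxy − ΣxΣy = 13127.59 − 13368.32 = -240.73
nΣx² − (Σx)² = 90804.56 − 89042.56 = 1762; nΣy² − (Σy)² = 2067.94 − 2007.04 = 60.9
r = -240.73 / √(1762 × 60.9) = -240.73 / 327.5756 ≈ -0.7349

-0.7349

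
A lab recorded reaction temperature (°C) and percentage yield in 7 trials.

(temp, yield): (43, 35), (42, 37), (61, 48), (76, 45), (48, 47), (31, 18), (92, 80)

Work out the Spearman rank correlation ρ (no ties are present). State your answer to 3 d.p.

Rank temp: 3, 2, 5, 6, 4, 1, 7
Rank yield: 2, 3, 6, 4, 5, 1, 7
d = rank(temp) − rank(yield): 1, -1, -1, 2, -1, 0, 0; Σd² = 8
ρ = 1 − 6Σd² / [n(n²−1)] = 1 − 6×8 / (7×48) = 1 − 48/336 ≈ 0.857

0.857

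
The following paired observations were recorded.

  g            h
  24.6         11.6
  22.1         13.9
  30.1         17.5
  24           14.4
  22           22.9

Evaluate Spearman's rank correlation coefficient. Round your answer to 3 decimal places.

Rank g: 4, 2, 5, 3, 1
Rank h: 1, 2, 4, 3, 5
d = rank(g) − rank(h): 3, 0, 1, 0, -4; Σd² = 26
ρ = 1 − 6Σd² / [n(n²−1)] = 1 − 6×26 / (5×24) = 1 − 156/120 ≈ -0.300

-0.300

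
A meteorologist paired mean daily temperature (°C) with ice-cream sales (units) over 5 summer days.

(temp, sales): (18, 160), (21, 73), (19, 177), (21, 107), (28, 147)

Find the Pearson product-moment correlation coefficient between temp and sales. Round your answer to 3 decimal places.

-0.107

n = 5, Σx = 107, Σy = 664, Σx² = 2351, Σy² = 95316, Σxy = 14139
nΣxy − ΣxΣy = 70695 − 71048 = -353
nΣx² − (Σx)² = 11755 − 11449 = 306; nΣy² − (Σy)² = 476580 − 440896 = 35684
r = -353 / √(306 × 35684) = -353 / 3304.4370 ≈ -0.107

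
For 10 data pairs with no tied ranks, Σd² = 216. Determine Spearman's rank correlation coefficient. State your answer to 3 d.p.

ρ = 1 − 6Σd² / [n(n²−1)] = 1 − 6×216 / (10×99)
  = 1 − 1296/990 = 1 − 1.3091 ≈ -0.309

-0.309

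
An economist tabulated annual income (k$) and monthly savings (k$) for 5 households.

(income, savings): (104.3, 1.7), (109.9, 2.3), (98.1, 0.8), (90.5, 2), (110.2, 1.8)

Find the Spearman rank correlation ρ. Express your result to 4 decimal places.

0.2000

Rank income: 3, 4, 2, 1, 5
Rank savings: 2, 5, 1, 4, 3
d = rank(income) − rank(savings): 1, -1, 1, -3, 2; Σd² = 16
ρ = 1 − 6Σd² / [n(n²−1)] = 1 − 6×16 / (5×24) = 1 − 96/120 ≈ 0.2000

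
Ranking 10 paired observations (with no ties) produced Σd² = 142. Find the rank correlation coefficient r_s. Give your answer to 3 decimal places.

ρ = 1 − 6Σd² / [n(n²−1)] = 1 − 6×142 / (10×99)
  = 1 − 852/990 = 1 − 0.8606 ≈ 0.139

0.139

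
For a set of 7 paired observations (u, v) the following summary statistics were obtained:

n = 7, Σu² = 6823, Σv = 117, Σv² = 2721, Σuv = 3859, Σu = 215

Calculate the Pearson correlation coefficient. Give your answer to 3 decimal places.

0.648

r = (nΣuv − ΣuΣv) / √[(nΣu² − (Σu)²)(nΣv² − (Σv)²)]
Numerator: 7×3859 − 215×117 = 1858
Denominator: √[(47761 − 46225)(19047 − 13689)] = √[1536 × 5358] = 2868.7781
r = 1858 / 2868.7781 ≈ 0.648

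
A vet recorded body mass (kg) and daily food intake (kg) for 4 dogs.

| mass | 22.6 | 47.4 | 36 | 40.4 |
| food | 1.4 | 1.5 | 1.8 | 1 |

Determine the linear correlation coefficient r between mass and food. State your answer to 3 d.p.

-0.066

n = 4, Σx = 146.4, Σy = 5.7, Σx² = 5685.68, Σy² = 8.45, Σxy = 207.94
nΣxy − ΣxΣy = 831.76 − 834.48 = -2.72
nΣx² − (Σx)² = 22742.72 − 21432.96 = 1309.76; nΣy² − (Σy)² = 33.8 − 32.49 = 1.31
r = -2.72 / √(1309.76 × 1.31) = -2.72 / 41.4220 ≈ -0.066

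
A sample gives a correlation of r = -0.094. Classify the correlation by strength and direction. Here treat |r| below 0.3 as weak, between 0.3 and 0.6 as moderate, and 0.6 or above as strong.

r = -0.094 < 0 so the relationship is negative.
|r| = 0.094, which falls in the weak range.

weak negative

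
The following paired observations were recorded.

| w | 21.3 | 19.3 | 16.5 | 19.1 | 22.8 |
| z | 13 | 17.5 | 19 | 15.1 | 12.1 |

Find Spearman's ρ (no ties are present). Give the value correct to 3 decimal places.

-0.900

Rank w: 4, 3, 1, 2, 5
Rank z: 2, 4, 5, 3, 1
d = rank(w) − rank(z): 2, -1, -4, -1, 4; Σd² = 38
ρ = 1 − 6Σd² / [n(n²−1)] = 1 − 6×38 / (5×24) = 1 − 228/120 ≈ -0.900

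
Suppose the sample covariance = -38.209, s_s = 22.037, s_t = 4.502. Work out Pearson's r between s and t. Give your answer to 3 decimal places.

r = Cov(s,t) / (s_s · s_t) = -38.209 / (22.037 × 4.502)
  = -38.209 / 99.2106 ≈ -0.385

-0.385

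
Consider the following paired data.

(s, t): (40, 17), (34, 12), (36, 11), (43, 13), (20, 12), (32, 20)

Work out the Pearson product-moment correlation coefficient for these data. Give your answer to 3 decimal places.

0.133

n = 6, Σs = 205, Σt = 85, Σs² = 7325, Σt² = 1267, Σst = 2923
nΣst − ΣsΣt = 17538 − 17425 = 113
nΣs² − (Σs)² = 43950 − 42025 = 1925; nΣt² − (Σt)² = 7602 − 7225 = 377
r = 113 / √(1925 × 377) = 113 / 851.8949 ≈ 0.133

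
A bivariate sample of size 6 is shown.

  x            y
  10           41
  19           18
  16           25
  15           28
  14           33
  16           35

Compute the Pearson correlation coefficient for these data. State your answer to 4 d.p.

n = 6, Σx = 90, Σy = 180, Σx² = 1394, Σy² = 5728, Σxy = 2594
nΣxy − ΣxΣy = 15564 − 16200 = -636
nΣx² − (Σx)² = 8364 − 8100 = 264; nΣy² − (Σy)² = 34368 − 32400 = 1968
r = -636 / √(264 × 1968) = -636 / 720.7996 ≈ -0.8824

-0.8824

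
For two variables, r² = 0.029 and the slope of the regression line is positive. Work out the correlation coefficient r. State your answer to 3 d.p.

|r| = √0.029 = 0.170
The association is positive, so r = 0.170.

0.170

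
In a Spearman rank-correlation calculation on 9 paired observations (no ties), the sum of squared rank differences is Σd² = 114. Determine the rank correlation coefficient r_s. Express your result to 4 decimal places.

ρ = 1 − 6Σd² / [n(n²−1)] = 1 − 6×114 / (9×80)
  = 1 − 684/720 = 1 − 0.95000 ≈ 0.0500

0.0500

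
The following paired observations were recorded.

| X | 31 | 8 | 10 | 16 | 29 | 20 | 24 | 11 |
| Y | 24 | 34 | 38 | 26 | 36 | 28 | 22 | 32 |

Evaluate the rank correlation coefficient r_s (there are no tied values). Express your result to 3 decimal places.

Rank X: 8, 1, 2, 4, 7, 5, 6, 3
Rank Y: 2, 6, 8, 3, 7, 4, 1, 5
d = rank(X) − rank(Y): 6, -5, -6, 1, 0, 1, 5, -2; Σd² = 128
ρ = 1 − 6Σd² / [n(n²−1)] = 1 − 6×128 / (8×63) = 1 − 768/504 ≈ -0.524

-0.524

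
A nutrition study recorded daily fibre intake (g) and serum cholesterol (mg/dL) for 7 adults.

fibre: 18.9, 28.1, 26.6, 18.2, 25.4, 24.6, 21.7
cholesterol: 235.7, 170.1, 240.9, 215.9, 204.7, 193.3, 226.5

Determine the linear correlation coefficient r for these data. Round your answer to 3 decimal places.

-0.508

n = 7, Σx = 163.5, Σy = 1487.1, Σx² = 3906.83, Σy² = 319703.35, Σxy = 34441.47
nΣxy − ΣxΣy = 241090.29 − 243140.85 = -2050.56
nΣx² − (Σx)² = 27347.81 − 26732.25 = 615.56; nΣy² − (Σy)² = 2237923.45 − 2211466.41 = 26457.04
r = -2050.56 / √(615.56 × 26457.04) = -2050.56 / 4035.5787 ≈ -0.508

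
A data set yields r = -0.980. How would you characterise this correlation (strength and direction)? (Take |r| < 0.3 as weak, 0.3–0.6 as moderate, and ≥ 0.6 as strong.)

r = -0.980 < 0 so the relationship is negative.
|r| = 0.980, which falls in the strong range.

strong negative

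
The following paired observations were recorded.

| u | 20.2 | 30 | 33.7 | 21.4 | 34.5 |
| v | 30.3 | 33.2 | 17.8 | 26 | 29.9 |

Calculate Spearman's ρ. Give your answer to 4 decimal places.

-0.3000

Rank u: 1, 3, 4, 2, 5
Rank v: 4, 5, 1, 2, 3
d = rank(u) − rank(v): -3, -2, 3, 0, 2; Σd² = 26
ρ = 1 − 6Σd² / [n(n²−1)] = 1 − 6×26 / (5×24) = 1 − 156/120 ≈ -0.3000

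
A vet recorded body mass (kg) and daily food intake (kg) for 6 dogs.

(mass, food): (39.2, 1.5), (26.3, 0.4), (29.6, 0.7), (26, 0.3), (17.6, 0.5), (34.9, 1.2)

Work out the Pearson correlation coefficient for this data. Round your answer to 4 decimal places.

0.8502

n = 6, Σx = 173.6, Σy = 4.6, Σx² = 5308.26, Σy² = 4.68, Σxy = 148.52
nΣxy − ΣxΣy = 891.12 − 798.56 = 92.56
nΣx² − (Σx)² = 31849.56 − 30136.96 = 1712.6; nΣy² − (Σy)² = 28.08 − 21.16 = 6.92
r = 92.56 / √(1712.6 × 6.92) = 92.56 / 108.8632 ≈ 0.8502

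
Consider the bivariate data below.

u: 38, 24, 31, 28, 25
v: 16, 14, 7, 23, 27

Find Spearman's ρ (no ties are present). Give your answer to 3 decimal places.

Rank u: 5, 1, 4, 3, 2
Rank v: 3, 2, 1, 4, 5
d = rank(u) − rank(v): 2, -1, 3, -1, -3; Σd² = 24
ρ = 1 − 6Σd² / [n(n²−1)] = 1 − 6×24 / (5×24) = 1 − 144/120 ≈ -0.200

-0.200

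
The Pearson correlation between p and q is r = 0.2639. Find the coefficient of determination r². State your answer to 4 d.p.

r² = (0.2639)² = 0.0696

0.0696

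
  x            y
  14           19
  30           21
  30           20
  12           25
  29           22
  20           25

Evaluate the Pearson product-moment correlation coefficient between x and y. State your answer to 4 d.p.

n = 6, Σx = 135, Σy = 132, Σx² = 3381, Σy² = 2936, Σxy = 2934
nΣxy − ΣxΣy = 17604 − 17820 = -216
nΣx² − (Σx)² = 20286 − 18225 = 2061; nΣy² − (Σy)² = 17616 − 17424 = 192
r = -216 / √(2061 × 192) = -216 / 629.0564 ≈ -0.3434

-0.3434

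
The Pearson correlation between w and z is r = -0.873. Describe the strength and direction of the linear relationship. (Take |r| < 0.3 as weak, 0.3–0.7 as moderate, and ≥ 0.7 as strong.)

strong negative

r = -0.873 < 0 so the relationship is negative.
|r| = 0.873, which falls in the strong range.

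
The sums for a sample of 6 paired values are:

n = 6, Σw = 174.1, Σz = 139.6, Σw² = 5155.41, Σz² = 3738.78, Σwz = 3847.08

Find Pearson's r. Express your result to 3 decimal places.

r = (nΣwz − ΣwΣz) / √[(nΣw² − (Σw)²)(nΣz² − (Σz)²)]
Numerator: 6×3847.08 − 174.1×139.6 = -1221.88
Denominator: √[(30932.46 − 30310.81)(22432.68 − 19488.16)] = √[621.65 × 2944.52] = 1352.9453
r = -1221.88 / 1352.9453 ≈ -0.903

-0.903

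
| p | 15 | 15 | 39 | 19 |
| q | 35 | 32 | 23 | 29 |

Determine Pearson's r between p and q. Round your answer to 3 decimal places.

-0.934

n = 4, Σp = 88, Σq = 119, Σp² = 2332, Σq² = 3619, Σpq = 2453
nΣpq − ΣpΣq = 9812 − 10472 = -660
nΣp² − (Σp)² = 9328 − 7744 = 1584; nΣq² − (Σq)² = 14476 − 14161 = 315
r = -660 / √(1584 × 315) = -660 / 706.3710 ≈ -0.934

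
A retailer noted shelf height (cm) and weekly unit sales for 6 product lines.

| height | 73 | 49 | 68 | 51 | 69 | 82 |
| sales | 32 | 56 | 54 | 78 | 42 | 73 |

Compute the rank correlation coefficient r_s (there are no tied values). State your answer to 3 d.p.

-0.314

Rank height: 5, 1, 3, 2, 4, 6
Rank sales: 1, 4, 3, 6, 2, 5
d = rank(height) − rank(sales): 4, -3, 0, -4, 2, 1; Σd² = 46
ρ = 1 − 6Σd² / [n(n²−1)] = 1 − 6×46 / (6×35) = 1 − 276/210 ≈ -0.314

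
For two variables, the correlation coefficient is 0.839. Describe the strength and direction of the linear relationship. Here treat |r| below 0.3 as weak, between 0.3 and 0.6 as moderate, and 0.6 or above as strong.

strong positive

r = 0.839 > 0 so the relationship is positive.
|r| = 0.839, which falls in the strong range.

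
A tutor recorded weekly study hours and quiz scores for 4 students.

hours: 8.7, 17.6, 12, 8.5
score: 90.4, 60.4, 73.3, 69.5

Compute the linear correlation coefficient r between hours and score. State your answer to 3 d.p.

n = 4, Σx = 46.8, Σy = 293.6, Σx² = 601.7, Σy² = 22023.46, Σxy = 3319.87
nΣxy − ΣxΣy = 13279.48 − 13740.48 = -461
nΣx² − (Σx)² = 2406.8 − 2190.24 = 216.56; nΣy² − (Σy)² = 88093.84 − 86200.96 = 1892.88
r = -461 / √(216.56 × 1892.88) = -461 / 640.2516 ≈ -0.720

-0.720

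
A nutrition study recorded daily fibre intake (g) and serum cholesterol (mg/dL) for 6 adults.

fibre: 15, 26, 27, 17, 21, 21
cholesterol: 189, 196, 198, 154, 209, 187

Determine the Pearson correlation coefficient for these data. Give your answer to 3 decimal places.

0.514

n = 6, Σx = 127, Σy = 1133, Σx² = 2801, Σy² = 215707, Σxy = 24211
nΣxy − ΣxΣy = 145266 − 143891 = 1375
nΣx² − (Σx)² = 16806 − 16129 = 677; nΣy² − (Σy)² = 1294242 − 1283689 = 10553
r = 1375 / √(677 × 10553) = 1375 / 2672.8975 ≈ 0.514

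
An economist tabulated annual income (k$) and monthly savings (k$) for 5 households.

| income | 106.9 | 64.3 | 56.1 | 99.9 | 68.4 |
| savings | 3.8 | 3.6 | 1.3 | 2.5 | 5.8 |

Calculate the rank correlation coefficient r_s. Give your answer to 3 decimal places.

0.500

Rank income: 5, 2, 1, 4, 3
Rank savings: 4, 3, 1, 2, 5
d = rank(income) − rank(savings): 1, -1, 0, 2, -2; Σd² = 10
ρ = 1 − 6Σd² / [n(n²−1)] = 1 − 6×10 / (5×24) = 1 − 60/120 ≈ 0.500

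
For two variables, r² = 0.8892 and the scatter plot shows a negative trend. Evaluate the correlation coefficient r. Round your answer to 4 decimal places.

-0.9430

|r| = √0.8892 = 0.9430
The association is negative, so r = −0.9430.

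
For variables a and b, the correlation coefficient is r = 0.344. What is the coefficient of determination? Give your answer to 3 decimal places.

r² = (0.344)² = 0.118

0.118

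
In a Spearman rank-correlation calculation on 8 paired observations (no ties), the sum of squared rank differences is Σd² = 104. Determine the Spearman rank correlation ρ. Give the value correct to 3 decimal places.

-0.238

ρ = 1 − 6Σd² / [n(n²−1)] = 1 − 6×104 / (8×63)
  = 1 − 624/504 = 1 − 1.2381 ≈ -0.238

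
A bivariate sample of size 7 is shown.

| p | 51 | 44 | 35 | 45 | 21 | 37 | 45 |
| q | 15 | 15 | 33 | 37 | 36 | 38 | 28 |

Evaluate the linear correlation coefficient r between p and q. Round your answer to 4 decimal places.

-0.6001

n = 7, Σp = 278, Σq = 202, Σp² = 11622, Σq² = 6432, Σpq = 7667
nΣpq − ΣpΣq = 53669 − 56156 = -2487
nΣp² − (Σp)² = 81354 − 77284 = 4070; nΣq² − (Σq)² = 45024 − 40804 = 4220
r = -2487 / √(4070 × 4220) = -2487 / 4144.3214 ≈ -0.6001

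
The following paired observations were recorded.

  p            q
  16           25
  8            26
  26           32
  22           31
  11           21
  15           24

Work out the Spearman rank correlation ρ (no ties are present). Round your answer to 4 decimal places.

Rank p: 4, 1, 6, 5, 2, 3
Rank q: 3, 4, 6, 5, 1, 2
d = rank(p) − rank(q): 1, -3, 0, 0, 1, 1; Σd² = 12
ρ = 1 − 6Σd² / [n(n²−1)] = 1 − 6×12 / (6×35) = 1 − 72/210 ≈ 0.6571

0.6571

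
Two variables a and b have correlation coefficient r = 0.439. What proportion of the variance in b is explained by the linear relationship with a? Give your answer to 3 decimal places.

r² = (0.439)² = 0.193

0.193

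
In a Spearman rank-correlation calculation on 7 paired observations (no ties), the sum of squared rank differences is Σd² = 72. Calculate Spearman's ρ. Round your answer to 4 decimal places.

ρ = 1 − 6Σd² / [n(n²−1)] = 1 − 6×72 / (7×48)
  = 1 − 432/336 = 1 − 1.28571 ≈ -0.2857

-0.2857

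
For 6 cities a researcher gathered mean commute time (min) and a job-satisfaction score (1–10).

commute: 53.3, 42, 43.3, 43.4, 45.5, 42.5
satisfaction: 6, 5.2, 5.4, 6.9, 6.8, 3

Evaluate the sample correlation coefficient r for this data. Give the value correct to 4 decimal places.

0.3258

n = 6, Σx = 270, Σy = 33.3, Σx² = 12239.84, Σy² = 195.05, Σxy = 1508.38
nΣxy − ΣxΣy = 9050.28 − 8991 = 59.28
nΣx² − (Σx)² = 73439.04 − 72900 = 539.04; nΣy² − (Σy)² = 1170.3 − 1108.89 = 61.41
r = 59.28 / √(539.04 × 61.41) = 59.28 / 181.9408 ≈ 0.3258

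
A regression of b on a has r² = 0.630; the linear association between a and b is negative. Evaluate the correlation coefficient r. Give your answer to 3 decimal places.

-0.794

|r| = √0.630 = 0.794
The association is negative, so r = −0.794.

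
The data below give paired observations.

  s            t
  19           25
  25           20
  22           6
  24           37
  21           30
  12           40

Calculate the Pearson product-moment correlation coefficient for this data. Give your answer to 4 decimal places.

-0.4617

n = 6, Σs = 123, Σt = 158, Σs² = 2631, Σt² = 4930, Σst = 3105
nΣst − ΣsΣt = 18630 − 19434 = -804
nΣs² − (Σs)² = 15786 − 15129 = 657; nΣt² − (Σt)² = 29580 − 24964 = 4616
r = -804 / √(657 × 4616) = -804 / 1741.4683 ≈ -0.4617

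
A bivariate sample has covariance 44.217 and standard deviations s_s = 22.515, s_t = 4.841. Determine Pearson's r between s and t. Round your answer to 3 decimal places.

0.406

r = Cov(s,t) / (s_s · s_t) = 44.217 / (22.515 × 4.841)
  = 44.217 / 108.9951 ≈ 0.406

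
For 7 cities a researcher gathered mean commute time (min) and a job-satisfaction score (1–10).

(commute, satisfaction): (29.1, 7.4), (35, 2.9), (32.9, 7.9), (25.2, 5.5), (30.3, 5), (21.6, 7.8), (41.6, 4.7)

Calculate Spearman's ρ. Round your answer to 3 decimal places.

-0.571

Rank commute: 3, 6, 5, 2, 4, 1, 7
Rank satisfaction: 5, 1, 7, 4, 3, 6, 2
d = rank(commute) − rank(satisfaction): -2, 5, -2, -2, 1, -5, 5; Σd² = 88
ρ = 1 − 6Σd² / [n(n²−1)] = 1 − 6×88 / (7×48) = 1 − 528/336 ≈ -0.571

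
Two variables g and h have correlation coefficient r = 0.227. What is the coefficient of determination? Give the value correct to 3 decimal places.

r² = (0.227)² = 0.052

0.052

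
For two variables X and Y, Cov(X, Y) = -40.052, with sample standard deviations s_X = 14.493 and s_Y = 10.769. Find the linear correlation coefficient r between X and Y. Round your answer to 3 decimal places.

r = Cov(X,Y) / (s_X · s_Y) = -40.052 / (14.493 × 10.769)
  = -40.052 / 156.0751 ≈ -0.257

-0.257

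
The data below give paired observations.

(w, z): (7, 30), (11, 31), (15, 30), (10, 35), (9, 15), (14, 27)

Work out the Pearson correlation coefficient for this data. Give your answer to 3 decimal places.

n = 6, Σw = 66, Σz = 168, Σw² = 772, Σz² = 4940, Σwz = 1864
nΣwz − ΣwΣz = 11184 − 11088 = 96
nΣw² − (Σw)² = 4632 − 4356 = 276; nΣz² − (Σz)² = 29640 − 28224 = 1416
r = 96 / √(276 × 1416) = 96 / 625.1528 ≈ 0.154

0.154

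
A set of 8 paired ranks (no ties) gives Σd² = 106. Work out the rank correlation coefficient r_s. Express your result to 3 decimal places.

-0.262

ρ = 1 − 6Σd² / [n(n²−1)] = 1 − 6×106 / (8×63)
  = 1 − 636/504 = 1 − 1.2619 ≈ -0.262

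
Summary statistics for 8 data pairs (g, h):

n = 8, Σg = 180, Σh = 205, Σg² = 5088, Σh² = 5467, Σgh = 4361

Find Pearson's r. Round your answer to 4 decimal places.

-0.5338

r = (nΣgh − ΣgΣh) / √[(nΣg² − (Σg)²)(nΣh² − (Σh)²)]
Numerator: 8×4361 − 180×205 = -2012
Denominator: √[(40704 − 32400)(43736 − 42025)] = √[8304 × 1711] = 3769.3692
r = -2012 / 3769.3692 ≈ -0.5338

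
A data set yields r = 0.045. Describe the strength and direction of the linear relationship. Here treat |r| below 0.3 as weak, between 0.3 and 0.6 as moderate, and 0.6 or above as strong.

weak positive

r = 0.045 > 0 so the relationship is positive.
|r| = 0.045, which falls in the weak range.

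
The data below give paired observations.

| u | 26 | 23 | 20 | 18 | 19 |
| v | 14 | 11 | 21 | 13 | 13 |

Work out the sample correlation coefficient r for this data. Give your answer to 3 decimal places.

-0.167

n = 5, Σu = 106, Σv = 72, Σu² = 2290, Σv² = 1096, Σuv = 1518
nΣuv − ΣuΣv = 7590 − 7632 = -42
nΣu² − (Σu)² = 11450 − 11236 = 214; nΣv² − (Σv)² = 5480 − 5184 = 296
r = -42 / √(214 × 296) = -42 / 251.6823 ≈ -0.167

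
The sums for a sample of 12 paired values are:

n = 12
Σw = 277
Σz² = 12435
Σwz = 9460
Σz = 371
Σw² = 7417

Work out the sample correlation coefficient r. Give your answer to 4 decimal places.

r = (nΣwz − ΣwΣz) / √[(nΣw² − (Σw)²)(nΣz² − (Σz)²)]
Numerator: 12×9460 − 277×371 = 10753
Denominator: √[(89004 − 76729)(149220 − 137641)] = √[12275 × 11579] = 11921.9220
r = 10753 / 11921.9220 ≈ 0.9020

0.9020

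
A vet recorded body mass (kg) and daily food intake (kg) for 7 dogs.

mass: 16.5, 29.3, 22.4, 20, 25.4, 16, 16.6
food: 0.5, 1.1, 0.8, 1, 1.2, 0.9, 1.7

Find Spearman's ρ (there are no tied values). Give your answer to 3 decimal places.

0.393

Rank mass: 2, 7, 5, 4, 6, 1, 3
Rank food: 1, 5, 2, 4, 6, 3, 7
d = rank(mass) − rank(food): 1, 2, 3, 0, 0, -2, -4; Σd² = 34
ρ = 1 − 6Σd² / [n(n²−1)] = 1 − 6×34 / (7×48) = 1 − 204/336 ≈ 0.393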